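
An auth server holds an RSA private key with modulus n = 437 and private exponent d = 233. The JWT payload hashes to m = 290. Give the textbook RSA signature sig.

80

m^233 mod 437 = 80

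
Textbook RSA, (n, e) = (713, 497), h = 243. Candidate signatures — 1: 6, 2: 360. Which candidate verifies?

1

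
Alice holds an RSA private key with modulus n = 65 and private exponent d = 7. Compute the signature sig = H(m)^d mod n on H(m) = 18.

(H(m))^2 ≡ 18^2 = 324 ≡ 64
(H(m))^4 ≡ 64^2 = 4096 ≡ 1
7 = 4 + 2 + 1, so (H(m))^7 ≡ 1·64·18 ≡ 47 (mod 65)

47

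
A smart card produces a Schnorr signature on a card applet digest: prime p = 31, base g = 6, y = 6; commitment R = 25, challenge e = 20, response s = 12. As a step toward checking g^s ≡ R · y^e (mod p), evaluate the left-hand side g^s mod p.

1

6^2 = 36 ≡ 5
6^4 ≡ 5^2 = 25
6^8 ≡ 25^2 = 625 ≡ 5
12 = 8 + 4, so 6^12 ≡ 5·25 ≡ 1 (mod 31)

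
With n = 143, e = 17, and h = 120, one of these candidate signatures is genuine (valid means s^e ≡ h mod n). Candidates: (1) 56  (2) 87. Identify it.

2

Candidate 1: Squares mod 143: 56^1≡56, 56^2≡133, 56^4≡100, 56^8≡133, 56^16≡100; 17 = 16 + 1, so 56^17 ≡ 100·56 ≡ 23 (mod 143)
Candidate 2: Squares mod 143: 87^1≡87, 87^2≡133, 87^4≡100, 87^8≡133, 87^16≡100; 17 = 16 + 1, so 87^17 ≡ 100·87 ≡ 120 (mod 143)
  → matches h = 120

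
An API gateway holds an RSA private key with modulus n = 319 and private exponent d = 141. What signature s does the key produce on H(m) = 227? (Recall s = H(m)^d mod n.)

Squares mod 319: (H(m))^1≡227, (H(m))^2≡170, (H(m))^4≡190, (H(m))^8≡53, (H(m))^16≡257, (H(m))^32≡16, (H(m))^64≡256, (H(m))^128≡141
141 = 128 + 8 + 4 + 1, so (H(m))^141 ≡ 141·53·190·227 ≡ 227 (mod 319)

227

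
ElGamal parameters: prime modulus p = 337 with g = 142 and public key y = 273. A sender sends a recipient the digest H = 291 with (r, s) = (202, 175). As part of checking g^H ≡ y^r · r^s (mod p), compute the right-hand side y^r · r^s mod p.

273^2 = 74529 ≡ 52
273^4 ≡ 52^2 = 2704 ≡ 8
273^8 ≡ 8^2 = 64
273^16 ≡ 64^2 = 4096 ≡ 52
273^32 ≡ 52^2 = 2704 ≡ 8
273^64 ≡ 8^2 = 64
273^128 ≡ 64^2 = 4096 ≡ 52
202 = 128 + 64 + 8 + 2, so 273^202 ≡ 52·64·64·52 ≡ 79 (mod 337)
202^2 = 40804 ≡ 27
202^4 ≡ 27^2 = 729 ≡ 55
202^8 ≡ 55^2 = 3025 ≡ 329
202^16 ≡ 329^2 = 108241 ≡ 64
202^32 ≡ 64^2 = 4096 ≡ 52
202^64 ≡ 52^2 = 2704 ≡ 8
202^128 ≡ 8^2 = 64
175 = 128 + 32 + 8 + 4 + 2 + 1, so 202^175 ≡ 64·52·329·55·27·202 ≡ 297 (mod 337)
y^r · r^s ≡ 79·297 = 23463 ≡ 210 (mod 337)

210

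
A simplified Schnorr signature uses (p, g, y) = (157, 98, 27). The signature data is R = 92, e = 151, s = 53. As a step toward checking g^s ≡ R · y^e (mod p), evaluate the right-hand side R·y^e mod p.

98

27^2 = 729 ≡ 101
27^4 ≡ 101^2 = 10201 ≡ 153
27^8 ≡ 153^2 = 23409 ≡ 16
27^16 ≡ 16^2 = 256 ≡ 99
27^32 ≡ 99^2 = 9801 ≡ 67
27^64 ≡ 67^2 = 4489 ≡ 93
27^128 ≡ 93^2 = 8649 ≡ 14
151 = 128 + 16 + 4 + 2 + 1, so 27^151 ≡ 14·99·153·101·27 ≡ 141 (mod 157)
R · y^e ≡ 92·141 = 12972 ≡ 98 (mod 157)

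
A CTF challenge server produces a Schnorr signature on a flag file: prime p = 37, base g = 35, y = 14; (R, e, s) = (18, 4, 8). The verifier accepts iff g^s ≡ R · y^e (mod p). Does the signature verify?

does not verify

g^s mod p:
35^2 = 1225 ≡ 4
35^4 ≡ 4^2 = 16
35^8 ≡ 16^2 = 256 ≡ 34
R · y^e mod p:
14^2 = 196 ≡ 11
14^4 ≡ 11^2 = 121 ≡ 10
18·10 = 180 ≡ 32 (mod 37)
34 ≠ 32; the check fails.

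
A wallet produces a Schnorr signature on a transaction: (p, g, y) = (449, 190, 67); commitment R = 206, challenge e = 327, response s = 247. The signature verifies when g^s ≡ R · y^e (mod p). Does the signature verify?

g^s mod p:
190^247 mod 449 = 170
R · y^e mod p:
67^327 mod 449 = 382
206·382 = 78692 ≡ 117 (mod 449)
170 ≠ 117; the check fails.

does not verify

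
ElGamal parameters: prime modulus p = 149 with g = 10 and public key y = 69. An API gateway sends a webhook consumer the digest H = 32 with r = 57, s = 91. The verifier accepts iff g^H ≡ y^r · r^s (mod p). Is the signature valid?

Left side g^H mod p:
10^2 = 100
10^4 ≡ 100^2 = 10000 ≡ 17
10^8 ≡ 17^2 = 289 ≡ 140
10^16 ≡ 140^2 = 19600 ≡ 81
10^32 ≡ 81^2 = 6561 ≡ 5
Right side y^r · r^s mod p:
69^2 = 4761 ≡ 142
69^4 ≡ 142^2 = 20164 ≡ 49
69^8 ≡ 49^2 = 2401 ≡ 17
69^16 ≡ 17^2 = 289 ≡ 140
69^32 ≡ 140^2 = 19600 ≡ 81
57 = 32 + 16 + 8 + 1, so 69^57 ≡ 81·140·17·69 ≡ 143 (mod 149)
57^2 = 3249 ≡ 120
57^4 ≡ 120^2 = 14400 ≡ 96
57^8 ≡ 96^2 = 9216 ≡ 127
57^16 ≡ 127^2 = 16129 ≡ 37
57^32 ≡ 37^2 = 1369 ≡ 28
57^64 ≡ 28^2 = 784 ≡ 39
91 = 64 + 16 + 8 + 2 + 1, so 57^91 ≡ 39·37·127·120·57 ≡ 126 (mod 149)
143·126 = 18018 ≡ 138 (mod 149)
5 ≠ 138, so verification fails.

invalid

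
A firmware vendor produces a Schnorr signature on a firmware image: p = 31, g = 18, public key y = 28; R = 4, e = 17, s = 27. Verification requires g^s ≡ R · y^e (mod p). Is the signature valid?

invalid

g^s mod p:
Squares mod 31: 18^1≡18, 18^2≡14, 18^4≡10, 18^8≡7, 18^16≡18
27 = 16 + 8 + 2 + 1, so 18^27 ≡ 18·7·14·18 ≡ 8 (mod 31)
R · y^e mod p:
Squares mod 31: 28^1≡28, 28^2≡9, 28^4≡19, 28^8≡20, 28^16≡28
17 = 16 + 1, so 28^17 ≡ 28·28 ≡ 9 (mod 31)
4·9 = 36 ≡ 5 (mod 31)
8 ≠ 5; the check fails.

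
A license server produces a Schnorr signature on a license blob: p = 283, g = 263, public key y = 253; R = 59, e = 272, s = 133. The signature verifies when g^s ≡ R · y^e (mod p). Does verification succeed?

passes

g^s mod p:
Squares mod 283: 263^1≡263, 263^2≡117, 263^4≡105, 263^8≡271, 263^16≡144, 263^32≡77, 263^64≡269, 263^128≡196
133 = 128 + 4 + 1, so 263^133 ≡ 196·105·263 ≡ 165 (mod 283)
R · y^e mod p:
Squares mod 283: 253^1≡253, 253^2≡51, 253^4≡54, 253^8≡86, 253^16≡38, 253^32≡29, 253^64≡275, 253^128≡64, 253^256≡134
272 = 256 + 16, so 253^272 ≡ 134·38 ≡ 281 (mod 283)
59·281 = 16579 ≡ 165 (mod 283)
165 ≡ 165 (mod 283); signature holds.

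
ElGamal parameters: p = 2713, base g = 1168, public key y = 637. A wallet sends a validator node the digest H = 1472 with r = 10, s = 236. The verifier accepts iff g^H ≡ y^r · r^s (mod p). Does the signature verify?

does not verify

Left side g^H mod p:
1168^2 = 1364224 ≡ 2298
1168^4 ≡ 2298^2 = 5280804 ≡ 1306
1168^8 ≡ 1306^2 = 1705636 ≡ 1872
1168^16 ≡ 1872^2 = 3504384 ≡ 1901
1168^32 ≡ 1901^2 = 3613801 ≡ 85
1168^64 ≡ 85^2 = 7225 ≡ 1799
1168^128 ≡ 1799^2 = 3236401 ≡ 2505
1168^256 ≡ 2505^2 = 6275025 ≡ 2569
1168^512 ≡ 2569^2 = 6599761 ≡ 1745
1168^1024 ≡ 1745^2 = 3045025 ≡ 1039
1472 = 1024 + 256 + 128 + 64, so 1168^1472 ≡ 1039·2569·2505·1799 ≡ 388 (mod 2713)
Right side y^r · r^s mod p:
637^2 = 405769 ≡ 1532
637^4 ≡ 1532^2 = 2347024 ≡ 279
637^8 ≡ 279^2 = 77841 ≡ 1877
10 = 8 + 2, so 637^10 ≡ 1877·1532 ≡ 2497 (mod 2713)
10^2 = 100
10^4 ≡ 100^2 = 10000 ≡ 1861
10^8 ≡ 1861^2 = 3463321 ≡ 1533
10^16 ≡ 1533^2 = 2350089 ≡ 631
10^32 ≡ 631^2 = 398161 ≡ 2063
10^64 ≡ 2063^2 = 4255969 ≡ 1985
10^128 ≡ 1985^2 = 3940225 ≡ 949
236 = 128 + 64 + 32 + 8 + 4, so 10^236 ≡ 949·1985·2063·1533·1861 ≡ 1109 (mod 2713)
2497·1109 = 2769173 ≡ 1913 (mod 2713)
388 ≠ 1913, so verification fails.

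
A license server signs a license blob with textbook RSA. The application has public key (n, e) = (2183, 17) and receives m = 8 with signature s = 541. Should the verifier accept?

accept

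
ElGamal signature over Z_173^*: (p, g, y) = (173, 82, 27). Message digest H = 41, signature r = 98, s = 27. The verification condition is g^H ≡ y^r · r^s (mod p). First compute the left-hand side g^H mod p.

82^2 = 6724 ≡ 150
82^4 ≡ 150^2 = 22500 ≡ 10
82^8 ≡ 10^2 = 100
82^16 ≡ 100^2 = 10000 ≡ 139
82^32 ≡ 139^2 = 19321 ≡ 118
41 = 32 + 8 + 1, so 82^41 ≡ 118·100·82 ≡ 11 (mod 173)

11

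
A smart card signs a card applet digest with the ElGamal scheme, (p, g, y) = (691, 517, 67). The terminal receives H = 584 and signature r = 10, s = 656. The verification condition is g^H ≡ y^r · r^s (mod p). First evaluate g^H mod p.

248

Squares mod 691: 517^1≡517, 517^2≡563, 517^4≡491, 517^8≡613, 517^16≡556, 517^32≡259, 517^64≡54, 517^128≡152, 517^256≡301, 517^512≡80
584 = 512 + 64 + 8, so 517^584 ≡ 80·54·613 ≡ 248 (mod 691)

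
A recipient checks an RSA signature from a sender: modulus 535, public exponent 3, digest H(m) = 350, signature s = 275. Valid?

no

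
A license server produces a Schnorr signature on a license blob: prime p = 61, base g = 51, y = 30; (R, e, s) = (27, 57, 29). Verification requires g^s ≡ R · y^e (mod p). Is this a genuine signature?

forged

g^s mod p:
51^2 = 2601 ≡ 39
51^4 ≡ 39^2 = 1521 ≡ 57
51^8 ≡ 57^2 = 3249 ≡ 16
51^16 ≡ 16^2 = 256 ≡ 12
29 = 16 + 8 + 4 + 1, so 51^29 ≡ 12·16·57·51 ≡ 55 (mod 61)
R · y^e mod p:
30^2 = 900 ≡ 46
30^4 ≡ 46^2 = 2116 ≡ 42
30^8 ≡ 42^2 = 1764 ≡ 56
30^16 ≡ 56^2 = 3136 ≡ 25
30^32 ≡ 25^2 = 625 ≡ 15
57 = 32 + 16 + 8 + 1, so 30^57 ≡ 15·25·56·30 ≡ 53 (mod 61)
27·53 = 1431 ≡ 28 (mod 61)
55 ≠ 28; the check fails.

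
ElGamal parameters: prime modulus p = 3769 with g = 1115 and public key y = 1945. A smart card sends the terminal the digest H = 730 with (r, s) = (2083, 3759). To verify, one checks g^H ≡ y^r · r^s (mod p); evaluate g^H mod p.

3445

1115^730 mod 3769 = 3445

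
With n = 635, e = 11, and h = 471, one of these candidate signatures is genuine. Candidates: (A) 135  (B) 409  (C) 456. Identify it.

Candidate A: Squares mod 635: 135^1≡135, 135^2≡445, 135^4≡540, 135^8≡135; 11 = 8 + 2 + 1, so 135^11 ≡ 135·445·135 ≡ 540 (mod 635)
Candidate B: Squares mod 635: 409^1≡409, 409^2≡276, 409^4≡611, 409^8≡576; 11 = 8 + 2 + 1, so 409^11 ≡ 576·276·409 ≡ 359 (mod 635)
Candidate C: Squares mod 635: 456^1≡456, 456^2≡291, 456^4≡226, 456^8≡276; 11 = 8 + 2 + 1, so 456^11 ≡ 276·291·456 ≡ 471 (mod 635)
  → matches h = 471

C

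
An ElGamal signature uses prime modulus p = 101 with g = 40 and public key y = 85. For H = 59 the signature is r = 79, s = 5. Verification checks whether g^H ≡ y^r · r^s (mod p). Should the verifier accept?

Left side g^H mod p:
40^2 = 1600 ≡ 85
40^4 ≡ 85^2 = 7225 ≡ 54
40^8 ≡ 54^2 = 2916 ≡ 88
40^16 ≡ 88^2 = 7744 ≡ 68
40^32 ≡ 68^2 = 4624 ≡ 79
59 = 32 + 16 + 8 + 2 + 1, so 40^59 ≡ 79·68·88·85·40 ≡ 15 (mod 101)
Right side y^r · r^s mod p:
85^2 = 7225 ≡ 54
85^4 ≡ 54^2 = 2916 ≡ 88
85^8 ≡ 88^2 = 7744 ≡ 68
85^16 ≡ 68^2 = 4624 ≡ 79
85^32 ≡ 79^2 = 6241 ≡ 80
85^64 ≡ 80^2 = 6400 ≡ 37
79 = 64 + 8 + 4 + 2 + 1, so 85^79 ≡ 37·68·88·54·85 ≡ 13 (mod 101)
79^2 = 6241 ≡ 80
79^4 ≡ 80^2 = 6400 ≡ 37
5 = 4 + 1, so 79^5 ≡ 37·79 ≡ 95 (mod 101)
13·95 = 1235 ≡ 23 (mod 101)
15 ≠ 23, so verification fails.

reject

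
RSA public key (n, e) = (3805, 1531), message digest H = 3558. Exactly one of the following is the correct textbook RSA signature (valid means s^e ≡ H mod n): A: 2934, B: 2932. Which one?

Candidate A: Squares mod 3805: 2934^1≡2934, 2934^2≡1446, 2934^4≡1971, 2934^8≡3741, 2934^16≡291, 2934^32≡971, 2934^64≡3006, 2934^128≡2966, 2934^256≡3801, 2934^512≡16, 2934^1024≡256; 1531 = 1024 + 256 + 128 + 64 + 32 + 16 + 8 + 2 + 1, so 2934^1531 ≡ 256·3801·2966·3006·971·291·3741·1446·2934 ≡ 704 (mod 3805)
Candidate B: Squares mod 3805: 2932^1≡2932, 2932^2≡1129, 2932^4≡3771, 2932^8≡1156, 2932^16≡781, 2932^32≡1161, 2932^64≡951, 2932^128≡2616, 2932^256≡2066, 2932^512≡2951, 2932^1024≡2561; 1531 = 1024 + 256 + 128 + 64 + 32 + 16 + 8 + 2 + 1, so 2932^1531 ≡ 2561·2066·2616·951·1161·781·1156·1129·2932 ≡ 3558 (mod 3805)
  → matches H = 3558

B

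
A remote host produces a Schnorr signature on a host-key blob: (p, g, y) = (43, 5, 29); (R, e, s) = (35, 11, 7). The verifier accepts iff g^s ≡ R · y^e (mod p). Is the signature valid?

valid

g^s mod p:
5^2 = 25
5^4 ≡ 25^2 = 625 ≡ 23
7 = 4 + 2 + 1, so 5^7 ≡ 23·25·5 ≡ 37 (mod 43)
R · y^e mod p:
29^2 = 841 ≡ 24
29^4 ≡ 24^2 = 576 ≡ 17
29^8 ≡ 17^2 = 289 ≡ 31
11 = 8 + 2 + 1, so 29^11 ≡ 31·24·29 ≡ 33 (mod 43)
35·33 = 1155 ≡ 37 (mod 43)
37 ≡ 37 (mod 43); signature holds.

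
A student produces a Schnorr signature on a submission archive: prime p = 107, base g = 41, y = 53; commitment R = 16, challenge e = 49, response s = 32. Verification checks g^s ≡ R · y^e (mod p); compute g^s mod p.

42

41^2 = 1681 ≡ 76
41^4 ≡ 76^2 = 5776 ≡ 105
41^8 ≡ 105^2 = 11025 ≡ 4
41^16 ≡ 4^2 = 16
41^32 ≡ 16^2 = 256 ≡ 42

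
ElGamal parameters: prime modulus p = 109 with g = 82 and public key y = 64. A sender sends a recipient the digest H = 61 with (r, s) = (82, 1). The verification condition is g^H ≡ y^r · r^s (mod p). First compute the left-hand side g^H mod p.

Squares mod 109: 82^1≡82, 82^2≡75, 82^4≡66, 82^8≡105, 82^16≡16, 82^32≡38
61 = 32 + 16 + 8 + 4 + 1, so 82^61 ≡ 38·16·105·66·82 ≡ 93 (mod 109)

93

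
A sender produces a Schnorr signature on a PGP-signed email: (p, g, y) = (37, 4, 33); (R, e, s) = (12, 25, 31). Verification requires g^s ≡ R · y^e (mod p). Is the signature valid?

g^s mod p:
4^31 mod 37 = 3
R · y^e mod p:
33^25 mod 37 = 7
12·7 = 84 ≡ 10 (mod 37)
3 ≠ 10; the check fails.

invalid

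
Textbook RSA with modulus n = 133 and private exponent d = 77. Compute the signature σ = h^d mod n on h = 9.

130

h^2 ≡ 9^2 = 81
h^4 ≡ 81^2 = 6561 ≡ 44
h^8 ≡ 44^2 = 1936 ≡ 74
h^16 ≡ 74^2 = 5476 ≡ 23
h^32 ≡ 23^2 = 529 ≡ 130
h^64 ≡ 130^2 = 16900 ≡ 9
77 = 64 + 8 + 4 + 1, so h^77 ≡ 9·74·44·9 ≡ 130 (mod 133)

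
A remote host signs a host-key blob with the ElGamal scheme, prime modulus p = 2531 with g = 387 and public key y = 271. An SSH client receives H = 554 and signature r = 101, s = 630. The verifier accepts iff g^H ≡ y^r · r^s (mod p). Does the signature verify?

Left side g^H mod p:
387^2 = 149769 ≡ 440
387^4 ≡ 440^2 = 193600 ≡ 1244
387^8 ≡ 1244^2 = 1547536 ≡ 1095
387^16 ≡ 1095^2 = 1199025 ≡ 1862
387^32 ≡ 1862^2 = 3467044 ≡ 2105
387^64 ≡ 2105^2 = 4431025 ≡ 1775
387^128 ≡ 1775^2 = 3150625 ≡ 2061
387^256 ≡ 2061^2 = 4247721 ≡ 703
387^512 ≡ 703^2 = 494209 ≡ 664
554 = 512 + 32 + 8 + 2, so 387^554 ≡ 664·2105·1095·440 ≡ 1522 (mod 2531)
Right side y^r · r^s mod p:
271^2 = 73441 ≡ 42
271^4 ≡ 42^2 = 1764
271^8 ≡ 1764^2 = 3111696 ≡ 1097
271^16 ≡ 1097^2 = 1203409 ≡ 1184
271^32 ≡ 1184^2 = 1401856 ≡ 2213
271^64 ≡ 2213^2 = 4897369 ≡ 2415
101 = 64 + 32 + 4 + 1, so 271^101 ≡ 2415·2213·1764·271 ≡ 101 (mod 2531)
101^2 = 10201 ≡ 77
101^4 ≡ 77^2 = 5929 ≡ 867
101^8 ≡ 867^2 = 751689 ≡ 2513
101^16 ≡ 2513^2 = 6315169 ≡ 324
101^32 ≡ 324^2 = 104976 ≡ 1205
101^64 ≡ 1205^2 = 1452025 ≡ 1762
101^128 ≡ 1762^2 = 3104644 ≡ 1638
101^256 ≡ 1638^2 = 2683044 ≡ 184
101^512 ≡ 184^2 = 33856 ≡ 953
630 = 512 + 64 + 32 + 16 + 4 + 2, so 101^630 ≡ 953·1762·1205·324·867·77 ≡ 2095 (mod 2531)
101·2095 = 211595 ≡ 1522 (mod 2531)
1522 ≡ 1522 (mod 2531), so the signature is genuine.

verifies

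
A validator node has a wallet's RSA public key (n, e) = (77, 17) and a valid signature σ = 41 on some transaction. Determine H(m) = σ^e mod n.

σ^17 mod 77 = 13

13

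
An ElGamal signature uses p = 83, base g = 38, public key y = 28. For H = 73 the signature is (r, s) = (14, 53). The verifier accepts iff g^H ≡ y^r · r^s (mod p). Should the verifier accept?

reject

Left side g^H mod p:
38^2 = 1444 ≡ 33
38^4 ≡ 33^2 = 1089 ≡ 10
38^8 ≡ 10^2 = 100 ≡ 17
38^16 ≡ 17^2 = 289 ≡ 40
38^32 ≡ 40^2 = 1600 ≡ 23
38^64 ≡ 23^2 = 529 ≡ 31
73 = 64 + 8 + 1, so 38^73 ≡ 31·17·38 ≡ 23 (mod 83)
Right side y^r · r^s mod p:
28^2 = 784 ≡ 37
28^4 ≡ 37^2 = 1369 ≡ 41
28^8 ≡ 41^2 = 1681 ≡ 21
14 = 8 + 4 + 2, so 28^14 ≡ 21·41·37 ≡ 68 (mod 83)
14^2 = 196 ≡ 30
14^4 ≡ 30^2 = 900 ≡ 70
14^8 ≡ 70^2 = 4900 ≡ 3
14^16 ≡ 3^2 = 9
14^32 ≡ 9^2 = 81
53 = 32 + 16 + 4 + 1, so 14^53 ≡ 81·9·70·14 ≡ 39 (mod 83)
68·39 = 2652 ≡ 79 (mod 83)
23 ≠ 79, so verification fails.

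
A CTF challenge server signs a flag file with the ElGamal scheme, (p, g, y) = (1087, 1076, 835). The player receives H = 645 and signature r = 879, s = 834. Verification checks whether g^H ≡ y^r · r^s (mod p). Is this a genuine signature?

forged

Left side g^H mod p:
Squares mod 1087: 1076^1≡1076, 1076^2≡121, 1076^4≡510, 1076^8≡307, 1076^16≡767, 1076^32≡222, 1076^64≡369, 1076^128≡286, 1076^256≡271, 1076^512≡612
645 = 512 + 128 + 4 + 1, so 1076^645 ≡ 612·286·510·1076 ≡ 1060 (mod 1087)
Right side y^r · r^s mod p:
Squares mod 1087: 835^1≡835, 835^2≡458, 835^4≡1060, 835^8≡729, 835^16≡985, 835^32≡621, 835^64≡843, 835^128≡838, 835^256≡42, 835^512≡677
879 = 512 + 256 + 64 + 32 + 8 + 4 + 2 + 1, so 835^879 ≡ 677·42·843·621·729·1060·458·835 ≡ 689 (mod 1087)
Squares mod 1087: 879^1≡879, 879^2≡871, 879^4≡1002, 879^8≡703, 879^16≡711, 879^32≡66, 879^64≡8, 879^128≡64, 879^256≡835, 879^512≡458
834 = 512 + 256 + 64 + 2, so 879^834 ≡ 458·835·8·871 ≡ 436 (mod 1087)
689·436 = 300404 ≡ 392 (mod 1087)
1060 ≠ 392, so verification fails.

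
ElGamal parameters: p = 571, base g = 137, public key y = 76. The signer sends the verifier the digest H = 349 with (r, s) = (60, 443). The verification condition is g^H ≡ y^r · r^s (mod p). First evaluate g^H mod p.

402

Squares mod 571: 137^1≡137, 137^2≡497, 137^4≡337, 137^8≡511, 137^16≡174, 137^32≡13, 137^64≡169, 137^128≡11, 137^256≡121
349 = 256 + 64 + 16 + 8 + 4 + 1, so 137^349 ≡ 121·169·174·511·337·137 ≡ 402 (mod 571)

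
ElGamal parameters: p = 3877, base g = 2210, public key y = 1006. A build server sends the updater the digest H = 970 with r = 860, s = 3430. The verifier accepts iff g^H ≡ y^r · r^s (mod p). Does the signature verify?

verifies

Left side g^H mod p:
2210^2 = 4884100 ≡ 2957
2210^4 ≡ 2957^2 = 8743849 ≡ 1214
2210^8 ≡ 1214^2 = 1473796 ≡ 536
2210^16 ≡ 536^2 = 287296 ≡ 398
2210^32 ≡ 398^2 = 158404 ≡ 3324
2210^64 ≡ 3324^2 = 11048976 ≡ 3403
2210^128 ≡ 3403^2 = 11580409 ≡ 3687
2210^256 ≡ 3687^2 = 13593969 ≡ 1207
2210^512 ≡ 1207^2 = 1456849 ≡ 2974
970 = 512 + 256 + 128 + 64 + 8 + 2, so 2210^970 ≡ 2974·1207·3687·3403·536·2957 ≡ 1667 (mod 3877)
Right side y^r · r^s mod p:
1006^2 = 1012036 ≡ 139
1006^4 ≡ 139^2 = 19321 ≡ 3813
1006^8 ≡ 3813^2 = 14538969 ≡ 219
1006^16 ≡ 219^2 = 47961 ≡ 1437
1006^32 ≡ 1437^2 = 2064969 ≡ 2405
1006^64 ≡ 2405^2 = 5784025 ≡ 3418
1006^128 ≡ 3418^2 = 11682724 ≡ 1323
1006^256 ≡ 1323^2 = 1750329 ≡ 1802
1006^512 ≡ 1802^2 = 3247204 ≡ 2155
860 = 512 + 256 + 64 + 16 + 8 + 4, so 1006^860 ≡ 2155·1802·3418·1437·219·3813 ≡ 3821 (mod 3877)
860^2 = 739600 ≡ 2970
860^4 ≡ 2970^2 = 8820900 ≡ 725
860^8 ≡ 725^2 = 525625 ≡ 2230
860^16 ≡ 2230^2 = 4972900 ≡ 2586
860^32 ≡ 2586^2 = 6687396 ≡ 3448
860^64 ≡ 3448^2 = 11888704 ≡ 1822
860^128 ≡ 1822^2 = 3319684 ≡ 972
860^256 ≡ 972^2 = 944784 ≡ 2673
860^512 ≡ 2673^2 = 7144929 ≡ 3495
860^1024 ≡ 3495^2 = 12215025 ≡ 2475
860^2048 ≡ 2475^2 = 6125625 ≡ 3842
3430 = 2048 + 1024 + 256 + 64 + 32 + 4 + 2, so 860^3430 ≡ 3842·2475·2673·1822·3448·725·2970 ≡ 3778 (mod 3877)
3821·3778 = 14435738 ≡ 1667 (mod 3877)
1667 ≡ 1667 (mod 3877), so the signature is genuine.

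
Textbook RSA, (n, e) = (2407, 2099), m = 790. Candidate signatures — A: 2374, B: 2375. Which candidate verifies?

A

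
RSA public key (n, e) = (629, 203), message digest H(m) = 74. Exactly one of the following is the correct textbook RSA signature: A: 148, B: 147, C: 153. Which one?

A

Candidate A: Squares mod 629: 148^1≡148, 148^2≡518, 148^4≡370, 148^8≡407, 148^16≡222, 148^32≡222, 148^64≡222, 148^128≡222; 203 = 128 + 64 + 8 + 2 + 1, so 148^203 ≡ 222·222·407·518·148 ≡ 74 (mod 629)
  → matches H(m) = 74
Candidate B: Squares mod 629: 147^1≡147, 147^2≡223, 147^4≡38, 147^8≡186, 147^16≡1, 147^32≡1, 147^64≡1, 147^128≡1; 203 = 128 + 64 + 8 + 2 + 1, so 147^203 ≡ 1·1·186·223·147 ≡ 369 (mod 629)
Candidate C: Squares mod 629: 153^1≡153, 153^2≡136, 153^4≡255, 153^8≡238, 153^16≡34, 153^32≡527, 153^64≡340, 153^128≡493; 203 = 128 + 64 + 8 + 2 + 1, so 153^203 ≡ 493·340·238·136·153 ≡ 612 (mod 629)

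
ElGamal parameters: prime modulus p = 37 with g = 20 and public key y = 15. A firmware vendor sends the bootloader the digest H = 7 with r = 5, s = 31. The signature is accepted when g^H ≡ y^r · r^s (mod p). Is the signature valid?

invalid

Left side g^H mod p:
20^2 = 400 ≡ 30
20^4 ≡ 30^2 = 900 ≡ 12
7 = 4 + 2 + 1, so 20^7 ≡ 12·30·20 ≡ 22 (mod 37)
Right side y^r · r^s mod p:
15^2 = 225 ≡ 3
15^4 ≡ 3^2 = 9
5 = 4 + 1, so 15^5 ≡ 9·15 ≡ 24 (mod 37)
5^2 = 25
5^4 ≡ 25^2 = 625 ≡ 33
5^8 ≡ 33^2 = 1089 ≡ 16
5^16 ≡ 16^2 = 256 ≡ 34
31 = 16 + 8 + 4 + 2 + 1, so 5^31 ≡ 34·16·33·25·5 ≡ 24 (mod 37)
24·24 = 576 ≡ 21 (mod 37)
22 ≠ 21, so verification fails.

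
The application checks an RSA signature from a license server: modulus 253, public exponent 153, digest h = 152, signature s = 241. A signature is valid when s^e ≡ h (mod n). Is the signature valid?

s^2 ≡ 241^2 = 58081 ≡ 144
s^4 ≡ 144^2 = 20736 ≡ 243
s^8 ≡ 243^2 = 59049 ≡ 100
s^16 ≡ 100^2 = 10000 ≡ 133
s^32 ≡ 133^2 = 17689 ≡ 232
s^64 ≡ 232^2 = 53824 ≡ 188
s^128 ≡ 188^2 = 35344 ≡ 177
153 = 128 + 16 + 8 + 1, so s^153 ≡ 177·133·100·241 ≡ 21 (mod 253)
s^153 mod 253 = 21, but h = 152.

invalid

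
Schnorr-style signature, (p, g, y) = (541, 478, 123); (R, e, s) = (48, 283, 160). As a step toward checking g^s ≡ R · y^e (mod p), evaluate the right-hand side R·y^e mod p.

123^283 mod 541 = 245
R · y^e ≡ 48·245 = 11760 ≡ 399 (mod 541)

399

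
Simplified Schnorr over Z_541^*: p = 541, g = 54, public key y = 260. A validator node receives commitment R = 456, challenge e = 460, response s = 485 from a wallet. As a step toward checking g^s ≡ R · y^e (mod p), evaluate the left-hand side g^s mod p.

480

54^2 = 2916 ≡ 211
54^4 ≡ 211^2 = 44521 ≡ 159
54^8 ≡ 159^2 = 25281 ≡ 395
54^16 ≡ 395^2 = 156025 ≡ 217
54^32 ≡ 217^2 = 47089 ≡ 22
54^64 ≡ 22^2 = 484
54^128 ≡ 484^2 = 234256 ≡ 3
54^256 ≡ 3^2 = 9
485 = 256 + 128 + 64 + 32 + 4 + 1, so 54^485 ≡ 9·3·484·22·159·54 ≡ 480 (mod 541)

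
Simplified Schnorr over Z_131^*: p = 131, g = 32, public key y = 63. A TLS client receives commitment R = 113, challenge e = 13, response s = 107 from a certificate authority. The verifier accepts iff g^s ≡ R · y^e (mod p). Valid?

no

g^s mod p:
32^2 = 1024 ≡ 107
32^4 ≡ 107^2 = 11449 ≡ 52
32^8 ≡ 52^2 = 2704 ≡ 84
32^16 ≡ 84^2 = 7056 ≡ 113
32^32 ≡ 113^2 = 12769 ≡ 62
32^64 ≡ 62^2 = 3844 ≡ 45
107 = 64 + 32 + 8 + 2 + 1, so 32^107 ≡ 45·62·84·107·32 ≡ 18 (mod 131)
R · y^e mod p:
63^2 = 3969 ≡ 39
63^4 ≡ 39^2 = 1521 ≡ 80
63^8 ≡ 80^2 = 6400 ≡ 112
13 = 8 + 4 + 1, so 63^13 ≡ 112·80·63 ≡ 1 (mod 131)
113·1 = 113 ≡ 113 (mod 131)
18 ≠ 113; the check fails.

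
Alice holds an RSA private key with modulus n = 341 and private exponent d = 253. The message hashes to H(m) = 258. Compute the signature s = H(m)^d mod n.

257

(H(m))^2 ≡ 258^2 = 66564 ≡ 69
(H(m))^4 ≡ 69^2 = 4761 ≡ 328
(H(m))^8 ≡ 328^2 = 107584 ≡ 169
(H(m))^16 ≡ 169^2 = 28561 ≡ 258
(H(m))^32 ≡ 258^2 = 66564 ≡ 69
(H(m))^64 ≡ 69^2 = 4761 ≡ 328
(H(m))^128 ≡ 328^2 = 107584 ≡ 169
253 = 128 + 64 + 32 + 16 + 8 + 4 + 1, so (H(m))^253 ≡ 169·328·69·258·169·328·258 ≡ 257 (mod 341)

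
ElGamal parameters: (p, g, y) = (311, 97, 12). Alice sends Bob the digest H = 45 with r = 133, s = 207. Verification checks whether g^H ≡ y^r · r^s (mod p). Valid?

Left side g^H mod p:
Squares mod 311: 97^1≡97, 97^2≡79, 97^4≡21, 97^8≡130, 97^16≡106, 97^32≡40
45 = 32 + 8 + 4 + 1, so 97^45 ≡ 40·130·21·97 ≡ 51 (mod 311)
Right side y^r · r^s mod p:
Squares mod 311: 12^1≡12, 12^2≡144, 12^4≡210, 12^8≡249, 12^16≡112, 12^32≡104, 12^64≡242, 12^128≡96
133 = 128 + 4 + 1, so 12^133 ≡ 96·210·12 ≡ 273 (mod 311)
Squares mod 311: 133^1≡133, 133^2≡273, 133^4≡200, 133^8≡192, 133^16≡166, 133^32≡188, 133^64≡201, 133^128≡282
207 = 128 + 64 + 8 + 4 + 2 + 1, so 133^207 ≡ 282·201·192·200·273·133 ≡ 170 (mod 311)
273·170 = 46410 ≡ 71 (mod 311)
51 ≠ 71, so verification fails.

no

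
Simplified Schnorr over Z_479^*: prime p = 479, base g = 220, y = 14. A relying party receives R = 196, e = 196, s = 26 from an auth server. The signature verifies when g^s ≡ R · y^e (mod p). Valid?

yes

g^s mod p:
220^2 = 48400 ≡ 21
220^4 ≡ 21^2 = 441
220^8 ≡ 441^2 = 194481 ≡ 7
220^16 ≡ 7^2 = 49
26 = 16 + 8 + 2, so 220^26 ≡ 49·7·21 ≡ 18 (mod 479)
R · y^e mod p:
14^2 = 196
14^4 ≡ 196^2 = 38416 ≡ 96
14^8 ≡ 96^2 = 9216 ≡ 115
14^16 ≡ 115^2 = 13225 ≡ 292
14^32 ≡ 292^2 = 85264 ≡ 2
14^64 ≡ 2^2 = 4
14^128 ≡ 4^2 = 16
196 = 128 + 64 + 4, so 14^196 ≡ 16·4·96 ≡ 396 (mod 479)
196·396 = 77616 ≡ 18 (mod 479)
18 ≡ 18 (mod 479); signature holds.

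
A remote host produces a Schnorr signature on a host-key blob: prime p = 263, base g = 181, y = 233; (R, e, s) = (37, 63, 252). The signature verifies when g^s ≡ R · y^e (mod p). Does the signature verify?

verifies

g^s mod p:
181^2 = 32761 ≡ 149
181^4 ≡ 149^2 = 22201 ≡ 109
181^8 ≡ 109^2 = 11881 ≡ 46
181^16 ≡ 46^2 = 2116 ≡ 12
181^32 ≡ 12^2 = 144
181^64 ≡ 144^2 = 20736 ≡ 222
181^128 ≡ 222^2 = 49284 ≡ 103
252 = 128 + 64 + 32 + 16 + 8 + 4, so 181^252 ≡ 103·222·144·12·46·109 ≡ 148 (mod 263)
R · y^e mod p:
233^2 = 54289 ≡ 111
233^4 ≡ 111^2 = 12321 ≡ 223
233^8 ≡ 223^2 = 49729 ≡ 22
233^16 ≡ 22^2 = 484 ≡ 221
233^32 ≡ 221^2 = 48841 ≡ 186
63 = 32 + 16 + 8 + 4 + 2 + 1, so 233^63 ≡ 186·221·22·223·111·233 ≡ 4 (mod 263)
37·4 = 148 ≡ 148 (mod 263)
148 ≡ 148 (mod 263); signature holds.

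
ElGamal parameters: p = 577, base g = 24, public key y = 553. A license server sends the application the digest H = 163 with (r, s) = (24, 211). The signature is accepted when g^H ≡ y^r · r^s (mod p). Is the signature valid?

Left side g^H mod p:
24^2 = 576
24^4 ≡ 576^2 = 331776 ≡ 1
24^8 ≡ 1^2 = 1
24^16 ≡ 1^2 = 1
24^32 ≡ 1^2 = 1
24^64 ≡ 1^2 = 1
24^128 ≡ 1^2 = 1
163 = 128 + 32 + 2 + 1, so 24^163 ≡ 1·1·576·24 ≡ 553 (mod 577)
Right side y^r · r^s mod p:
553^2 = 305809 ≡ 576
553^4 ≡ 576^2 = 331776 ≡ 1
553^8 ≡ 1^2 = 1
553^16 ≡ 1^2 = 1
24 = 16 + 8, so 553^24 ≡ 1·1 ≡ 1 (mod 577)
24^2 = 576
24^4 ≡ 576^2 = 331776 ≡ 1
24^8 ≡ 1^2 = 1
24^16 ≡ 1^2 = 1
24^32 ≡ 1^2 = 1
24^64 ≡ 1^2 = 1
24^128 ≡ 1^2 = 1
211 = 128 + 64 + 16 + 2 + 1, so 24^211 ≡ 1·1·1·576·24 ≡ 553 (mod 577)
1·553 = 553 ≡ 553 (mod 577)
553 ≡ 553 (mod 577), so the signature is genuine.

valid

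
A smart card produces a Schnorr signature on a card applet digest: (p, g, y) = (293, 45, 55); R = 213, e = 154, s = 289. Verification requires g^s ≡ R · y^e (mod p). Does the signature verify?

verifies

g^s mod p:
45^2 = 2025 ≡ 267
45^4 ≡ 267^2 = 71289 ≡ 90
45^8 ≡ 90^2 = 8100 ≡ 189
45^16 ≡ 189^2 = 35721 ≡ 268
45^32 ≡ 268^2 = 71824 ≡ 39
45^64 ≡ 39^2 = 1521 ≡ 56
45^128 ≡ 56^2 = 3136 ≡ 206
45^256 ≡ 206^2 = 42436 ≡ 244
289 = 256 + 32 + 1, so 45^289 ≡ 244·39·45 ≡ 147 (mod 293)
R · y^e mod p:
55^2 = 3025 ≡ 95
55^4 ≡ 95^2 = 9025 ≡ 235
55^8 ≡ 235^2 = 55225 ≡ 141
55^16 ≡ 141^2 = 19881 ≡ 250
55^32 ≡ 250^2 = 62500 ≡ 91
55^64 ≡ 91^2 = 8281 ≡ 77
55^128 ≡ 77^2 = 5929 ≡ 69
154 = 128 + 16 + 8 + 2, so 55^154 ≡ 69·250·141·95 ≡ 141 (mod 293)
213·141 = 30033 ≡ 147 (mod 293)
147 ≡ 147 (mod 293); signature holds.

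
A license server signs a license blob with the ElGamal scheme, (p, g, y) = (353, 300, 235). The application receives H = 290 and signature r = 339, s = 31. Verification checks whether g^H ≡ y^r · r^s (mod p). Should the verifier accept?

Left side g^H mod p:
Squares mod 353: 300^1≡300, 300^2≡338, 300^4≡225, 300^8≡146, 300^16≡136, 300^32≡140, 300^64≡185, 300^128≡337, 300^256≡256
290 = 256 + 32 + 2, so 300^290 ≡ 256·140·338 ≡ 19 (mod 353)
Right side y^r · r^s mod p:
Squares mod 353: 235^1≡235, 235^2≡157, 235^4≡292, 235^8≡191, 235^16≡122, 235^32≡58, 235^64≡187, 235^128≡22, 235^256≡131
339 = 256 + 64 + 16 + 2 + 1, so 235^339 ≡ 131·187·122·157·235 ≡ 178 (mod 353)
Squares mod 353: 339^1≡339, 339^2≡196, 339^4≡292, 339^8≡191, 339^16≡122
31 = 16 + 8 + 4 + 2 + 1, so 339^31 ≡ 122·191·292·196·339 ≡ 248 (mod 353)
178·248 = 44144 ≡ 19 (mod 353)
19 ≡ 19 (mod 353), so the signature is genuine.

accept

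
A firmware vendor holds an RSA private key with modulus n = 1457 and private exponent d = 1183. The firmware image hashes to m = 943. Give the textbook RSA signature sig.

Squares mod 1457: m^1≡943, m^2≡479, m^4≡692, m^8≡968, m^16≡173, m^32≡789, m^64≡382, m^128≡224, m^256≡638, m^512≡541, m^1024≡1281
1183 = 1024 + 128 + 16 + 8 + 4 + 2 + 1, so m^1183 ≡ 1281·224·173·968·692·479·943 ≡ 910 (mod 1457)

910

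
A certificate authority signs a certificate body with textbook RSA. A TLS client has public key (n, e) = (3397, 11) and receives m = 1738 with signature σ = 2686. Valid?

σ^2 ≡ 2686^2 = 7214596 ≡ 2765
σ^4 ≡ 2765^2 = 7645225 ≡ 1975
σ^8 ≡ 1975^2 = 3900625 ≡ 869
11 = 8 + 2 + 1, so σ^11 ≡ 869·2765·2686 ≡ 1738 (mod 3397)
1738 = m, so the signature checks out.

yes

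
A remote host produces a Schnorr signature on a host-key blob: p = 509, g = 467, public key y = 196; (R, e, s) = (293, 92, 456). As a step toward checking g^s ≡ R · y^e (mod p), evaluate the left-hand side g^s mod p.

199

467^456 mod 509 = 199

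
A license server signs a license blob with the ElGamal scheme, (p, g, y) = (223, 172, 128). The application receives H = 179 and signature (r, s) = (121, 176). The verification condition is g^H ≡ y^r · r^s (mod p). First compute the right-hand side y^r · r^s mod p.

135

128^2 = 16384 ≡ 105
128^4 ≡ 105^2 = 11025 ≡ 98
128^8 ≡ 98^2 = 9604 ≡ 15
128^16 ≡ 15^2 = 225 ≡ 2
128^32 ≡ 2^2 = 4
128^64 ≡ 4^2 = 16
121 = 64 + 32 + 16 + 8 + 1, so 128^121 ≡ 16·4·2·15·128 ≡ 14 (mod 223)
121^2 = 14641 ≡ 146
121^4 ≡ 146^2 = 21316 ≡ 131
121^8 ≡ 131^2 = 17161 ≡ 213
121^16 ≡ 213^2 = 45369 ≡ 100
121^32 ≡ 100^2 = 10000 ≡ 188
121^64 ≡ 188^2 = 35344 ≡ 110
121^128 ≡ 110^2 = 12100 ≡ 58
176 = 128 + 32 + 16, so 121^176 ≡ 58·188·100 ≡ 153 (mod 223)
y^r · r^s ≡ 14·153 = 2142 ≡ 135 (mod 223)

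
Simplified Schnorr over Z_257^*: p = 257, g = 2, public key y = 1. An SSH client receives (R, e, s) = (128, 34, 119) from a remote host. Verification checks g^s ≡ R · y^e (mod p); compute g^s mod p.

128

2^2 = 4
2^4 ≡ 4^2 = 16
2^8 ≡ 16^2 = 256
2^16 ≡ 256^2 = 65536 ≡ 1
2^32 ≡ 1^2 = 1
2^64 ≡ 1^2 = 1
119 = 64 + 32 + 16 + 4 + 2 + 1, so 2^119 ≡ 1·1·1·16·4·2 ≡ 128 (mod 257)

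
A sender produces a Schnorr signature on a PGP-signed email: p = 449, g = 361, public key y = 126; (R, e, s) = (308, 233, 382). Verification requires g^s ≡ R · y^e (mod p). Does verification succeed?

passes

g^s mod p:
Squares mod 449: 361^1≡361, 361^2≡111, 361^4≡198, 361^8≡141, 361^16≡125, 361^32≡359, 361^64≡18, 361^128≡324, 361^256≡359
382 = 256 + 64 + 32 + 16 + 8 + 4 + 2, so 361^382 ≡ 359·18·359·125·141·198·111 ≡ 429 (mod 449)
R · y^e mod p:
Squares mod 449: 126^1≡126, 126^2≡161, 126^4≡328, 126^8≡273, 126^16≡444, 126^32≡25, 126^64≡176, 126^128≡444
233 = 128 + 64 + 32 + 8 + 1, so 126^233 ≡ 444·176·25·273·126 ≡ 274 (mod 449)
308·274 = 84392 ≡ 429 (mod 449)
429 ≡ 429 (mod 449); signature holds.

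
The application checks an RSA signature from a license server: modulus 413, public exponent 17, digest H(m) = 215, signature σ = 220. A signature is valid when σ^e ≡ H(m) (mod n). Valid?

σ^2 ≡ 220^2 = 48400 ≡ 79
σ^4 ≡ 79^2 = 6241 ≡ 46
σ^8 ≡ 46^2 = 2116 ≡ 51
σ^16 ≡ 51^2 = 2601 ≡ 123
17 = 16 + 1, so σ^17 ≡ 123·220 ≡ 215 (mod 413)
σ^17 mod 413 = 215 matches H(m).

yes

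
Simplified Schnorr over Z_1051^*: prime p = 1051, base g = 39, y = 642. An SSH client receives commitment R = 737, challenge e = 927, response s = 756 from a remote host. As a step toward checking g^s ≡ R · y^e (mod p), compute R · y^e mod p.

644

642^2 = 412164 ≡ 172
642^4 ≡ 172^2 = 29584 ≡ 156
642^8 ≡ 156^2 = 24336 ≡ 163
642^16 ≡ 163^2 = 26569 ≡ 294
642^32 ≡ 294^2 = 86436 ≡ 254
642^64 ≡ 254^2 = 64516 ≡ 405
642^128 ≡ 405^2 = 164025 ≡ 69
642^256 ≡ 69^2 = 4761 ≡ 557
642^512 ≡ 557^2 = 310249 ≡ 204
927 = 512 + 256 + 128 + 16 + 8 + 4 + 2 + 1, so 642^927 ≡ 204·557·69·294·163·156·172·642 ≡ 172 (mod 1051)
R · y^e ≡ 737·172 = 126764 ≡ 644 (mod 1051)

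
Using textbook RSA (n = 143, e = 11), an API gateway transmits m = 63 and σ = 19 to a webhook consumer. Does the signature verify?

verifies

Squares mod 143: σ^1≡19, σ^2≡75, σ^4≡48, σ^8≡16
11 = 8 + 2 + 1, so σ^11 ≡ 16·75·19 ≡ 63 (mod 143)
63 = m, so the signature checks out.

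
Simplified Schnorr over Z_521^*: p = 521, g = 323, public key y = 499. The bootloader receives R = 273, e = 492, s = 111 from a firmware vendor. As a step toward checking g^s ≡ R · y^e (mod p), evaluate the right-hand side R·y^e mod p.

69

499^2 = 249001 ≡ 484
499^4 ≡ 484^2 = 234256 ≡ 327
499^8 ≡ 327^2 = 106929 ≡ 124
499^16 ≡ 124^2 = 15376 ≡ 267
499^32 ≡ 267^2 = 71289 ≡ 433
499^64 ≡ 433^2 = 187489 ≡ 450
499^128 ≡ 450^2 = 202500 ≡ 352
499^256 ≡ 352^2 = 123904 ≡ 427
492 = 256 + 128 + 64 + 32 + 8 + 4, so 499^492 ≡ 427·352·450·433·124·327 ≡ 464 (mod 521)
R · y^e ≡ 273·464 = 126672 ≡ 69 (mod 521)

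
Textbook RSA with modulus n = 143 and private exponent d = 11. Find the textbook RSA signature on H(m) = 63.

19

(H(m))^11 mod 143 = 19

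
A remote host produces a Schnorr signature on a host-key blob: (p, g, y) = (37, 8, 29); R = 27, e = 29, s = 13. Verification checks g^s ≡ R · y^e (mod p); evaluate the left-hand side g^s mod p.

8

Squares mod 37: 8^1≡8, 8^2≡27, 8^4≡26, 8^8≡10
13 = 8 + 4 + 1, so 8^13 ≡ 10·26·8 ≡ 8 (mod 37)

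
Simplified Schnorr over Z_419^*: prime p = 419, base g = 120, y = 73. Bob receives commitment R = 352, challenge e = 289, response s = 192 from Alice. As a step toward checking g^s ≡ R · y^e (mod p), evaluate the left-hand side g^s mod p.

120^2 = 14400 ≡ 154
120^4 ≡ 154^2 = 23716 ≡ 252
120^8 ≡ 252^2 = 63504 ≡ 235
120^16 ≡ 235^2 = 55225 ≡ 336
120^32 ≡ 336^2 = 112896 ≡ 185
120^64 ≡ 185^2 = 34225 ≡ 286
120^128 ≡ 286^2 = 81796 ≡ 91
192 = 128 + 64, so 120^192 ≡ 91·286 ≡ 48 (mod 419)

48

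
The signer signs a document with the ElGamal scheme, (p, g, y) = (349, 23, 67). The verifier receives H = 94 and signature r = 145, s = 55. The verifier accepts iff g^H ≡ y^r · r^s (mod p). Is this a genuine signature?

Left side g^H mod p:
23^2 = 529 ≡ 180
23^4 ≡ 180^2 = 32400 ≡ 292
23^8 ≡ 292^2 = 85264 ≡ 108
23^16 ≡ 108^2 = 11664 ≡ 147
23^32 ≡ 147^2 = 21609 ≡ 320
23^64 ≡ 320^2 = 102400 ≡ 143
94 = 64 + 16 + 8 + 4 + 2, so 23^94 ≡ 143·147·108·292·180 ≡ 293 (mod 349)
Right side y^r · r^s mod p:
67^2 = 4489 ≡ 301
67^4 ≡ 301^2 = 90601 ≡ 210
67^8 ≡ 210^2 = 44100 ≡ 126
67^16 ≡ 126^2 = 15876 ≡ 171
67^32 ≡ 171^2 = 29241 ≡ 274
67^64 ≡ 274^2 = 75076 ≡ 41
67^128 ≡ 41^2 = 1681 ≡ 285
145 = 128 + 16 + 1, so 67^145 ≡ 285·171·67 ≡ 1 (mod 349)
145^2 = 21025 ≡ 85
145^4 ≡ 85^2 = 7225 ≡ 245
145^8 ≡ 245^2 = 60025 ≡ 346
145^16 ≡ 346^2 = 119716 ≡ 9
145^32 ≡ 9^2 = 81
55 = 32 + 16 + 4 + 2 + 1, so 145^55 ≡ 81·9·245·85·145 ≡ 293 (mod 349)
1·293 = 293 ≡ 293 (mod 349)
293 ≡ 293 (mod 349), so the signature is genuine.

genuine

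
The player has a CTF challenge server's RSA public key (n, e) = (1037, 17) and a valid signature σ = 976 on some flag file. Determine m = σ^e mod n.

σ^17 mod 1037 = 976

976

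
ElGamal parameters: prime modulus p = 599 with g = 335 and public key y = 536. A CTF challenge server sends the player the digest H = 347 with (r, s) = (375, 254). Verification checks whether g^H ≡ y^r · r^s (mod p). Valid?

no

Left side g^H mod p:
Squares mod 599: 335^1≡335, 335^2≡212, 335^4≡19, 335^8≡361, 335^16≡338, 335^32≡434, 335^64≡270, 335^128≡421, 335^256≡536
347 = 256 + 64 + 16 + 8 + 2 + 1, so 335^347 ≡ 536·270·338·361·212·335 ≡ 536 (mod 599)
Right side y^r · r^s mod p:
Squares mod 599: 536^1≡536, 536^2≡375, 536^4≡459, 536^8≡432, 536^16≡335, 536^32≡212, 536^64≡19, 536^128≡361, 536^256≡338
375 = 256 + 64 + 32 + 16 + 4 + 2 + 1, so 536^375 ≡ 338·19·212·335·459·375·536 ≡ 361 (mod 599)
Squares mod 599: 375^1≡375, 375^2≡459, 375^4≡432, 375^8≡335, 375^16≡212, 375^32≡19, 375^64≡361, 375^128≡338
254 = 128 + 64 + 32 + 16 + 8 + 4 + 2, so 375^254 ≡ 338·361·19·212·335·432·459 ≡ 536 (mod 599)
361·536 = 193496 ≡ 19 (mod 599)
536 ≠ 19, so verification fails.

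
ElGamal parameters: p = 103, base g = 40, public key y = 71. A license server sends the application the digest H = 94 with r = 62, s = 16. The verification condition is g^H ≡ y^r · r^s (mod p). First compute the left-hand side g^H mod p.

52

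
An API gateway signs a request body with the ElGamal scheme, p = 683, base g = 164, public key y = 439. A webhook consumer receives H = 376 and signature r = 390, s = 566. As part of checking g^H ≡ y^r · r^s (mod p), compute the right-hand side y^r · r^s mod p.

303

439^2 = 192721 ≡ 115
439^4 ≡ 115^2 = 13225 ≡ 248
439^8 ≡ 248^2 = 61504 ≡ 34
439^16 ≡ 34^2 = 1156 ≡ 473
439^32 ≡ 473^2 = 223729 ≡ 388
439^64 ≡ 388^2 = 150544 ≡ 284
439^128 ≡ 284^2 = 80656 ≡ 62
439^256 ≡ 62^2 = 3844 ≡ 429
390 = 256 + 128 + 4 + 2, so 439^390 ≡ 429·62·248·115 ≡ 327 (mod 683)
390^2 = 152100 ≡ 474
390^4 ≡ 474^2 = 224676 ≡ 652
390^8 ≡ 652^2 = 425104 ≡ 278
390^16 ≡ 278^2 = 77284 ≡ 105
390^32 ≡ 105^2 = 11025 ≡ 97
390^64 ≡ 97^2 = 9409 ≡ 530
390^128 ≡ 530^2 = 280900 ≡ 187
390^256 ≡ 187^2 = 34969 ≡ 136
390^512 ≡ 136^2 = 18496 ≡ 55
566 = 512 + 32 + 16 + 4 + 2, so 390^566 ≡ 55·97·105·652·474 ≡ 615 (mod 683)
y^r · r^s ≡ 327·615 = 201105 ≡ 303 (mod 683)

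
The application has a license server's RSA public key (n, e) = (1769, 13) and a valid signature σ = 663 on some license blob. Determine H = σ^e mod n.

σ^2 ≡ 663^2 = 439569 ≡ 857
σ^4 ≡ 857^2 = 734449 ≡ 314
σ^8 ≡ 314^2 = 98596 ≡ 1301
13 = 8 + 4 + 1, so σ^13 ≡ 1301·314·663 ≡ 268 (mod 1769)

268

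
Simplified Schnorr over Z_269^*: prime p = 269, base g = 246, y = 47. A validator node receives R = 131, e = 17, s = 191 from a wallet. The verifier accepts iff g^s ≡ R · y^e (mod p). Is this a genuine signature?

forged

g^s mod p:
Squares mod 269: 246^1≡246, 246^2≡260, 246^4≡81, 246^8≡105, 246^16≡265, 246^32≡16, 246^64≡256, 246^128≡169
191 = 128 + 32 + 16 + 8 + 4 + 2 + 1, so 246^191 ≡ 169·16·265·105·81·260·246 ≡ 154 (mod 269)
R · y^e mod p:
Squares mod 269: 47^1≡47, 47^2≡57, 47^4≡21, 47^8≡172, 47^16≡263
17 = 16 + 1, so 47^17 ≡ 263·47 ≡ 256 (mod 269)
131·256 = 33536 ≡ 180 (mod 269)
154 ≠ 180; the check fails.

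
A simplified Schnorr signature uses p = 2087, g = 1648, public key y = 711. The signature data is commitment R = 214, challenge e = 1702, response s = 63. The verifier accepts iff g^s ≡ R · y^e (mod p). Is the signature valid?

invalid

g^s mod p:
1648^63 mod 2087 = 918
R · y^e mod p:
711^1702 mod 2087 = 815
214·815 = 174410 ≡ 1189 (mod 2087)
918 ≠ 1189; the check fails.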